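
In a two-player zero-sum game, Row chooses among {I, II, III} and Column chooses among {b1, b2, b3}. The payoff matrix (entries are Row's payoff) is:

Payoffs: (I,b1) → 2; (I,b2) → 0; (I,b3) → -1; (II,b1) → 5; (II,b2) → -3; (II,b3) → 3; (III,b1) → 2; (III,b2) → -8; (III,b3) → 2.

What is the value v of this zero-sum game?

-3/7

Row minima: I → -1, II → -3, III → -8; maximin = -1.
Column maxima: b1 → 5, b2 → 0, b3 → 3; minimax = 0.
-1 ≠ 0, so there is no saddle point; optimal play is mixed.
III is strictly dominated by II, so Row never plays it.
b1 is strictly dominated by b2 (it gives Row strictly more in every row), so Column never plays it.
On the remaining 2×2 (I, II vs b2, b3):
Let Row play I with probability p. Expected payoff against b2: 0p + (-3)(1−p) = 3p − 3; against b3: (-1)p + 3(1−p) = −4p + 3.
Setting these equal: 3p − 3 = −4p + 3 ⇒ 7p = 6 ⇒ p = 6/7, and the value is (3)·(6/7) − 3 = -3/7.
For Column: with q = P(b2), equating I's and II's payoffs gives q − 1 = −6q + 3 ⇒ q = 4/7.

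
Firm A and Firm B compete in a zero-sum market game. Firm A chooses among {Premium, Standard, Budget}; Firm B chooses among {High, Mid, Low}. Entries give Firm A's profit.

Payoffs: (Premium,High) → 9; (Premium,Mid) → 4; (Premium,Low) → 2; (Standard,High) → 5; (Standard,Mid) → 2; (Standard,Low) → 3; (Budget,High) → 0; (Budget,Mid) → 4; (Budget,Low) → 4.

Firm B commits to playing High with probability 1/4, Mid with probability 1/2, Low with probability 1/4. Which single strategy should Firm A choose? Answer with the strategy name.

Premium

Expected payoff of Premium: (1/4)·9 + (1/2)·4 + (1/4)·2 = 19/4.
Expected payoff of Standard: (1/4)·5 + (1/2)·2 + (1/4)·3 = 3.
Expected payoff of Budget: (1/4)·0 + (1/2)·4 + (1/4)·4 = 3.
The largest is 19/4, so Firm A's best response is Premium.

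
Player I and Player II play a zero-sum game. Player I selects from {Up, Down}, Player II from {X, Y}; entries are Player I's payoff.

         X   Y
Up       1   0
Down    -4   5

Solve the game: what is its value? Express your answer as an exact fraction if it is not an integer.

Row minima: Up → 0, Down → -4; maximin = 0.
Column maxima: X → 1, Y → 5; minimax = 1.
0 ≠ 1, so there is no saddle point; optimal play is mixed.
Let Player I play Up with probability p. Expected payoff against X: 1p + (-4)(1−p) = 5p − 4; against Y: 0p + 5(1−p) = −5p + 5.
Setting these equal: 5p − 4 = −5p + 5 ⇒ 10p = 9 ⇒ p = 9/10, and the value is (5)·(9/10) − 4 = 1/2.
For Player II: with q = P(X), equating Up's and Down's payoffs gives q = −9q + 5 ⇒ q = 1/2.

1/2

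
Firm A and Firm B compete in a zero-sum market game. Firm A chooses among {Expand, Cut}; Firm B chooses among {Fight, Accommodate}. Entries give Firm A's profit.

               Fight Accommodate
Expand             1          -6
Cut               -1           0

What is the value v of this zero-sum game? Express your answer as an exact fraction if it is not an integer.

Row minima: Expand → -6, Cut → -1; maximin = -1.
Column maxima: Fight → 1, Accommodate → 0; minimax = 0.
-1 ≠ 0, so there is no saddle point; optimal play is mixed.
Let Firm A play Expand with probability p. Expected payoff against Fight: 1p + (-1)(1−p) = 2p − 1; against Accommodate: (-6)p + 0(1−p) = −6p.
Setting these equal: 2p − 1 = −6p ⇒ 8p = 1 ⇒ p = 1/8, and the value is (2)·(1/8) − 1 = -3/4.
For Firm B: with q = P(Fight), equating Expand's and Cut's payoffs gives 7q − 6 = −q ⇒ q = 3/4.

-3/4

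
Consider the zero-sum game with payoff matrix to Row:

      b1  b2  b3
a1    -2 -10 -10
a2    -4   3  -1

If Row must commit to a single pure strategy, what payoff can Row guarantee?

-4

Row minima: a1 → -10, a2 → -4.
The best of these is -4.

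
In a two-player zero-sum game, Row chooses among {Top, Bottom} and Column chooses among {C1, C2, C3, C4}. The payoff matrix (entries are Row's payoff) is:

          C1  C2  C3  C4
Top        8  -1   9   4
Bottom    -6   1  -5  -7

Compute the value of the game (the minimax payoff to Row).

Row minima: Top → -1, Bottom → -7; maximin = -1.
Column maxima: C1 → 8, C2 → 1, C3 → 9, C4 → 4; minimax = 1.
-1 ≠ 1, so there is no saddle point; optimal play is mixed.
C1 is strictly dominated by C4 (it gives Row strictly more in every row), so Column never plays it.
C3 is strictly dominated by C4 (it gives Row strictly more in every row), so Column never plays it.
On the remaining 2×2 (Top, Bottom vs C2, C4):
Let Row play Top with probability p. Expected payoff against C2: (-1)p + 1(1−p) = −2p + 1; against C4: 4p + (-7)(1−p) = 11p − 7.
Setting these equal: −2p + 1 = 11p − 7 ⇒ −13p = -8 ⇒ p = 8/13, and the value is (-2)·(8/13) + 1 = -3/13.
For Column: with q = P(C2), equating Top's and Bottom's payoffs gives −5q + 4 = 8q − 7 ⇒ q = 11/13.

-3/13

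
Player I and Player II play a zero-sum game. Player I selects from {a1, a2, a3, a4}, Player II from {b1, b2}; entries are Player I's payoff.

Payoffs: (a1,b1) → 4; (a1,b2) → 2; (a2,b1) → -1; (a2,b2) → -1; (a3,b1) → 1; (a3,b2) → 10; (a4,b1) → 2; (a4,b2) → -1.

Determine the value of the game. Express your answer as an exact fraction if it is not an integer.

Row minima: a1 → 2, a2 → -1, a3 → 1, a4 → -1; maximin = 2.
Column maxima: b1 → 4, b2 → 10; minimax = 4.
2 ≠ 4, so there is no saddle point; optimal play is mixed.
a2 is strictly dominated by a1, so Player I never plays it.
a4 is strictly dominated by a1, so Player I never plays it.
On the remaining 2×2 (a1, a3 vs b1, b2):
Let Player I play a1 with probability p. Expected payoff against b1: 4p + 1(1−p) = 3p + 1; against b2: 2p + 10(1−p) = −8p + 10.
Setting these equal: 3p + 1 = −8p + 10 ⇒ 11p = 9 ⇒ p = 9/11, and the value is (3)·(9/11) + 1 = 38/11.
For Player II: with q = P(b1), equating a1's and a3's payoffs gives 2q + 2 = −9q + 10 ⇒ q = 8/11.

38/11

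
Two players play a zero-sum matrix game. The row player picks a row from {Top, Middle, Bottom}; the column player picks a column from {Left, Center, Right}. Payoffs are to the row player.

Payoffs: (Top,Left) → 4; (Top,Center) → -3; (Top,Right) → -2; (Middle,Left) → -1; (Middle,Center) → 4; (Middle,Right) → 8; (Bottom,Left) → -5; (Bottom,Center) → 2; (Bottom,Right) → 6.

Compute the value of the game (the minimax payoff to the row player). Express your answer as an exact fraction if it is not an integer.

Row minima: Top → -3, Middle → -1, Bottom → -5; maximin = -1.
Column maxima: Left → 4, Center → 4, Right → 8; minimax = 4.
-1 ≠ 4, so there is no saddle point; optimal play is mixed.
Bottom is strictly dominated by Middle, so the row player never plays it.
Right is strictly dominated by Center (it gives the row player strictly more in every row), so the column player never plays it.
On the remaining 2×2 (Top, Middle vs Left, Center):
Let the row player play Top with probability p. Expected payoff against Left: 4p + (-1)(1−p) = 5p − 1; against Center: (-3)p + 4(1−p) = −7p + 4.
Setting these equal: 5p − 1 = −7p + 4 ⇒ 12p = 5 ⇒ p = 5/12, and the value is (5)·(5/12) − 1 = 13/12.
For the column player: with q = P(Left), equating Top's and Middle's payoffs gives 7q − 3 = −5q + 4 ⇒ q = 7/12.

13/12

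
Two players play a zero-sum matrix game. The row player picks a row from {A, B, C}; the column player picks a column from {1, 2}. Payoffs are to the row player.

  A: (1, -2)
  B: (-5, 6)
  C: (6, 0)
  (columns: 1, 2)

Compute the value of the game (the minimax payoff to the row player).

Row minima: A → -2, B → -5, C → 0; maximin = 0.
Column maxima: 1 → 6, 2 → 6; minimax = 6.
0 ≠ 6, so there is no saddle point; optimal play is mixed.
A is strictly dominated by C, so the row player never plays it.
On the remaining 2×2 (B, C vs 1, 2):
Let the row player play B with probability p. Expected payoff against 1: (-5)p + 6(1−p) = −11p + 6; against 2: 6p + 0(1−p) = 6p.
Setting these equal: −11p + 6 = 6p ⇒ −17p = -6 ⇒ p = 6/17, and the value is (-11)·(6/17) + 6 = 36/17.
For the column player: with q = P(1), equating B's and C's payoffs gives −11q + 6 = 6q ⇒ q = 6/17.

36/17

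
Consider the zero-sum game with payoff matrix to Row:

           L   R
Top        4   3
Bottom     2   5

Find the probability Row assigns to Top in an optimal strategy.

Row minima: Top → 3, Bottom → 2; maximin = 3.
Column maxima: L → 4, R → 5; minimax = 4.
3 ≠ 4, so there is no saddle point; optimal play is mixed.
Let Row play Top with probability p. Expected payoff against L: 4p + 2(1−p) = 2p + 2; against R: 3p + 5(1−p) = −2p + 5.
Setting these equal: 2p + 2 = −2p + 5 ⇒ 4p = 3 ⇒ p = 3/4, and the value is (2)·(3/4) + 2 = 7/2.
For Column: with q = P(L), equating Top's and Bottom's payoffs gives q + 3 = −3q + 5 ⇒ q = 1/2.

3/4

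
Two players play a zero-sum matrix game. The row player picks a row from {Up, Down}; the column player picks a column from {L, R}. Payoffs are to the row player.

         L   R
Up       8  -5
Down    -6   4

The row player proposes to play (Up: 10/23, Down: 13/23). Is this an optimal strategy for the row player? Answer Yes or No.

Yes

Against L this mix gives (10/23)·8 + (13/23)·(-6) = 2/23.
Against R this mix gives (10/23)·(-5) + (13/23)·4 = 2/23.
All of the column player's active replies (L, R) yield 2/23, and no column does worse for the row player. The mix makes the column player indifferent and guarantees 2/23, so it is optimal.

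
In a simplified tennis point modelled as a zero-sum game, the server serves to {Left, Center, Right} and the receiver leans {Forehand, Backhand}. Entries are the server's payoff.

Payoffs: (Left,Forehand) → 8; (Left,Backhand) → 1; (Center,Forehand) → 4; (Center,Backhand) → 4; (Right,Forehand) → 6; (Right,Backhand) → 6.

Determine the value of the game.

6

Row minima: Left → 1, Center → 4, Right → 6; maximin = 6.
Column maxima: Forehand → 8, Backhand → 6; minimax = 6.
Since maximin = minimax = 6, there is a saddle point and the value is 6.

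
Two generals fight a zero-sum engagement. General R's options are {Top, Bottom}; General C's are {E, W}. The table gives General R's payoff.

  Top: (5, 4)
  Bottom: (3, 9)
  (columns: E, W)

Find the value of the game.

Row minima: Top → 4, Bottom → 3; maximin = 4.
Column maxima: E → 5, W → 9; minimax = 5.
4 ≠ 5, so there is no saddle point; optimal play is mixed.
Let General R play Top with probability p. Expected payoff against E: 5p + 3(1−p) = 2p + 3; against W: 4p + 9(1−p) = −5p + 9.
Setting these equal: 2p + 3 = −5p + 9 ⇒ 7p = 6 ⇒ p = 6/7, and the value is (2)·(6/7) + 3 = 33/7.
For General C: with q = P(E), equating Top's and Bottom's payoffs gives q + 4 = −6q + 9 ⇒ q = 5/7.

33/7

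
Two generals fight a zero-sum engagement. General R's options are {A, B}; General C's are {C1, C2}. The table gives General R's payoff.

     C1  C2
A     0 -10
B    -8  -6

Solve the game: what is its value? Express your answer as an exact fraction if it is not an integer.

Row minima: A → -10, B → -8; maximin = -8.
Column maxima: C1 → 0, C2 → -6; minimax = -6.
-8 ≠ -6, so there is no saddle point; optimal play is mixed.
Let General R play A with probability p. Expected payoff against C1: 0p + (-8)(1−p) = 8p − 8; against C2: (-10)p + (-6)(1−p) = −4p − 6.
Setting these equal: 8p − 8 = −4p − 6 ⇒ 12p = 2 ⇒ p = 1/6, and the value is (8)·(1/6) − 8 = -20/3.
For General C: with q = P(C1), equating A's and B's payoffs gives 10q − 10 = −2q − 6 ⇒ q = 1/3.

-20/3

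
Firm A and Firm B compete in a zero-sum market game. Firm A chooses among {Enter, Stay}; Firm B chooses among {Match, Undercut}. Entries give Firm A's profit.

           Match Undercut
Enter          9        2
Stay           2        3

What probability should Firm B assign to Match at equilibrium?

Row minima: Enter → 2, Stay → 2; maximin = 2.
Column maxima: Match → 9, Undercut → 3; minimax = 3.
2 ≠ 3, so there is no saddle point; optimal play is mixed.
Let Firm A play Enter with probability p. Expected payoff against Match: 9p + 2(1−p) = 7p + 2; against Undercut: 2p + 3(1−p) = −p + 3.
Setting these equal: 7p + 2 = −p + 3 ⇒ 8p = 1 ⇒ p = 1/8, and the value is (7)·(1/8) + 2 = 23/8.
For Firm B: with q = P(Match), equating Enter's and Stay's payoffs gives 7q + 2 = −q + 3 ⇒ q = 1/8.

1/8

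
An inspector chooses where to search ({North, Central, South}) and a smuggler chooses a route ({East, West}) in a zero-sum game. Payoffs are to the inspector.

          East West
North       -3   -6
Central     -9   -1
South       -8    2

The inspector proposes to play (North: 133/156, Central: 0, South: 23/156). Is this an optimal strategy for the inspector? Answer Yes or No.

No

Against East this mix gives (133/156)·(-3) + (23/156)·(-8) = -583/156.
Against West this mix gives (133/156)·(-6) + (23/156)·2 = -188/39.
The smuggler will play West, holding the inspector to -188/39. Shifting weight toward the row that does better against West would raise this floor (the equalizing mix achieves -54/13 against both West and East), so the proposed strategy is not optimal.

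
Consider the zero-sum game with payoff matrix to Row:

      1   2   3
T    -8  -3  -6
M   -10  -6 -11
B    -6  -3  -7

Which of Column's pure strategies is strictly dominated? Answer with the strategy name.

2

1 holds Row's payoff strictly below 2 in every row: -8 < -3, -10 < -6, -6 < -3.
So 2 is strictly dominated for Column.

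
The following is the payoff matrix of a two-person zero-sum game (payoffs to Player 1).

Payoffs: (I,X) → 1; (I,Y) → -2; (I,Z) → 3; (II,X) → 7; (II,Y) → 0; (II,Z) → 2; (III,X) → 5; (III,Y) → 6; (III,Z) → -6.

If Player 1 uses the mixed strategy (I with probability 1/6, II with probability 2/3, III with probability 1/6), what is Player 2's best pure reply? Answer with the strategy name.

If Player 2 plays X, Player 1's expected payoff is (1/6)·1 + (2/3)·7 + (1/6)·5 = 17/3.
If Player 2 plays Y, Player 1's expected payoff is (1/6)·(-2) + (2/3)·0 + (1/6)·6 = 2/3.
If Player 2 plays Z, Player 1's expected payoff is (1/6)·3 + (2/3)·2 + (1/6)·(-6) = 5/6.
Player 2 minimizes Player 1's payoff; the smallest is 2/3, so the best response is Y.

Y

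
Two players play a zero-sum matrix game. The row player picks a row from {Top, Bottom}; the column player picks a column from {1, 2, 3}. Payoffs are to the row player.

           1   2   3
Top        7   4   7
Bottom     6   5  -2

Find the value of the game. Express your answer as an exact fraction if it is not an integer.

43/10

Row minima: Top → 4, Bottom → -2; maximin = 4.
Column maxima: 1 → 7, 2 → 5, 3 → 7; minimax = 5.
4 ≠ 5, so there is no saddle point; optimal play is mixed.
1 is strictly dominated by 2 (it gives the row player strictly more in every row), so the column player never plays it.
On the remaining 2×2 (Top, Bottom vs 2, 3):
Let the row player play Top with probability p. Expected payoff against 2: 4p + 5(1−p) = −p + 5; against 3: 7p + (-2)(1−p) = 9p − 2.
Setting these equal: −p + 5 = 9p − 2 ⇒ −10p = -7 ⇒ p = 7/10, and the value is (-1)·(7/10) + 5 = 43/10.
For the column player: with q = P(2), equating Top's and Bottom's payoffs gives −3q + 7 = 7q − 2 ⇒ q = 9/10.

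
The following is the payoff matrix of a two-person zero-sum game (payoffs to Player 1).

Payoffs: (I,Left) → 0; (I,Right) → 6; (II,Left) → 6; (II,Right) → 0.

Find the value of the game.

Row minima: I → 0, II → 0; maximin = 0.
Column maxima: Left → 6, Right → 6; minimax = 6.
0 ≠ 6, so there is no saddle point; optimal play is mixed.
Let Player 1 play I with probability p. Expected payoff against Left: 0p + 6(1−p) = −6p + 6; against Right: 6p + 0(1−p) = 6p.
Setting these equal: −6p + 6 = 6p ⇒ −12p = -6 ⇒ p = 1/2, and the value is (-6)·(1/2) + 6 = 3.
For Player 2: with q = P(Left), equating I's and II's payoffs gives −6q + 6 = 6q ⇒ q = 1/2.

3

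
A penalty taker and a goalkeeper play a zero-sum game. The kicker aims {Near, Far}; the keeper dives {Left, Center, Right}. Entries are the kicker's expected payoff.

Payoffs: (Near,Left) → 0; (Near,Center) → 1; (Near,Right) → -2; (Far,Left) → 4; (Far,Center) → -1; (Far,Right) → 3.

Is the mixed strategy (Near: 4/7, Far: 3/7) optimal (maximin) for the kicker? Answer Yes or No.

Yes

Against Left this mix gives (4/7)·0 + (3/7)·4 = 12/7.
Against Center this mix gives (4/7)·1 + (3/7)·(-1) = 1/7.
Against Right this mix gives (4/7)·(-2) + (3/7)·3 = 1/7.
All of the keeper's active replies (Center, Right) yield 1/7, and no column does worse for the kicker. The mix makes the keeper indifferent and guarantees 1/7, so it is optimal.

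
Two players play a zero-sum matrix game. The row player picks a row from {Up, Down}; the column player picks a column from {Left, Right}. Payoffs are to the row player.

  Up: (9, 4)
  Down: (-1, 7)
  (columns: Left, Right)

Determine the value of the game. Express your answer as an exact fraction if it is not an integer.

67/13

Row minima: Up → 4, Down → -1; maximin = 4.
Column maxima: Left → 9, Right → 7; minimax = 7.
4 ≠ 7, so there is no saddle point; optimal play is mixed.
Let the row player play Up with probability p. Expected payoff against Left: 9p + (-1)(1−p) = 10p − 1; against Right: 4p + 7(1−p) = −3p + 7.
Setting these equal: 10p − 1 = −3p + 7 ⇒ 13p = 8 ⇒ p = 8/13, and the value is (10)·(8/13) − 1 = 67/13.
For the column player: with q = P(Left), equating Up's and Down's payoffs gives 5q + 4 = −8q + 7 ⇒ q = 3/13.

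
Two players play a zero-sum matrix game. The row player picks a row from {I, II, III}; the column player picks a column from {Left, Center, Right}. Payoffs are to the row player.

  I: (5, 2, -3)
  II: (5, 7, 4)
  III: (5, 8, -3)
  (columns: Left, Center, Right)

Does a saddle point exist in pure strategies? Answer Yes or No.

Yes

Row minima: I → -3, II → 4, III → -3; maximin = 4.
Column maxima: Left → 5, Center → 8, Right → 4; minimax = 4.
maximin = minimax = 4, so a saddle point exists.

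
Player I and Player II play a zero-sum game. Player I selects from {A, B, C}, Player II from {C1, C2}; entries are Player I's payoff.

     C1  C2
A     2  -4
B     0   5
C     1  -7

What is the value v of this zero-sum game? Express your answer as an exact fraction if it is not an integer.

10/11

Row minima: A → -4, B → 0, C → -7; maximin = 0.
Column maxima: C1 → 2, C2 → 5; minimax = 2.
0 ≠ 2, so there is no saddle point; optimal play is mixed.
C is strictly dominated by A, so Player I never plays it.
On the remaining 2×2 (A, B vs C1, C2):
Let Player I play A with probability p. Expected payoff against C1: 2p + 0(1−p) = 2p; against C2: (-4)p + 5(1−p) = −9p + 5.
Setting these equal: 2p = −9p + 5 ⇒ 11p = 5 ⇒ p = 5/11, and the value is (2)·(5/11) = 10/11.
For Player II: with q = P(C1), equating A's and B's payoffs gives 6q − 4 = −5q + 5 ⇒ q = 9/11.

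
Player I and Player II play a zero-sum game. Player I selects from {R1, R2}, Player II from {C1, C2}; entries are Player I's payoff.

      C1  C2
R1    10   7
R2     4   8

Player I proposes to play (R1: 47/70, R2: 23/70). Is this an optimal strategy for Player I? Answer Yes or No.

No

Against C1 this mix gives (47/70)·10 + (23/70)·4 = 281/35.
Against C2 this mix gives (47/70)·7 + (23/70)·8 = 513/70.
Player II will play C2, holding Player I to 513/70. Shifting weight toward the row that does better against C2 would raise this floor (the equalizing mix achieves 52/7 against both C2 and C1), so the proposed strategy is not optimal.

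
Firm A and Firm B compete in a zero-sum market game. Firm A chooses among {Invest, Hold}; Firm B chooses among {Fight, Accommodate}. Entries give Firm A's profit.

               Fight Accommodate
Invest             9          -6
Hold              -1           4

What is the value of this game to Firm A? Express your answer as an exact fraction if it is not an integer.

3/2

Row minima: Invest → -6, Hold → -1; maximin = -1.
Column maxima: Fight → 9, Accommodate → 4; minimax = 4.
-1 ≠ 4, so there is no saddle point; optimal play is mixed.
Let Firm A play Invest with probability p. Expected payoff against Fight: 9p + (-1)(1−p) = 10p − 1; against Accommodate: (-6)p + 4(1−p) = −10p + 4.
Setting these equal: 10p − 1 = −10p + 4 ⇒ 20p = 5 ⇒ p = 1/4, and the value is (10)·(1/4) − 1 = 3/2.
For Firm B: with q = P(Fight), equating Invest's and Hold's payoffs gives 15q − 6 = −5q + 4 ⇒ q = 1/2.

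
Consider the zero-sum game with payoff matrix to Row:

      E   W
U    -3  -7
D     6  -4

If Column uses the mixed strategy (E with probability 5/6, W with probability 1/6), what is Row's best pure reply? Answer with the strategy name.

Expected payoff of U: (5/6)·(-3) + (1/6)·(-7) = -11/3.
Expected payoff of D: (5/6)·6 + (1/6)·(-4) = 13/3.
The largest is 13/3, so Row's best response is D.

D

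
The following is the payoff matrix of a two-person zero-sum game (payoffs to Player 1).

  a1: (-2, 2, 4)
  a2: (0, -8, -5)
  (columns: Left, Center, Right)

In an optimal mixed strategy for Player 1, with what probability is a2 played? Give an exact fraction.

1/3

Row minima: a1 → -2, a2 → -8; maximin = -2.
Column maxima: Left → 0, Center → 2, Right → 4; minimax = 0.
-2 ≠ 0, so there is no saddle point; optimal play is mixed.
Right is strictly dominated by Center (it gives Player 1 strictly more in every row), so Player 2 never plays it.
On the remaining 2×2 (a1, a2 vs Left, Center):
Let Player 1 play a1 with probability p. Expected payoff against Left: (-2)p + 0(1−p) = −2p; against Center: 2p + (-8)(1−p) = 10p − 8.
Setting these equal: −2p = 10p − 8 ⇒ −12p = -8 ⇒ p = 2/3, and the value is (-2)·(2/3) = -4/3.
For Player 2: with q = P(Left), equating a1's and a2's payoffs gives −4q + 2 = 8q − 8 ⇒ q = 5/6.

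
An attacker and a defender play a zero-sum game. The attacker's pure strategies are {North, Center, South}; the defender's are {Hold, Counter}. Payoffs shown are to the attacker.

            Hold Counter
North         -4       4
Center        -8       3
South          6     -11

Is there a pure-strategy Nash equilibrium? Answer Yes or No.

Row minima: North → -4, Center → -8, South → -11; maximin = -4.
Column maxima: Hold → 6, Counter → 4; minimax = 4.
-4 ≠ 4, so no pure-strategy equilibrium exists.

No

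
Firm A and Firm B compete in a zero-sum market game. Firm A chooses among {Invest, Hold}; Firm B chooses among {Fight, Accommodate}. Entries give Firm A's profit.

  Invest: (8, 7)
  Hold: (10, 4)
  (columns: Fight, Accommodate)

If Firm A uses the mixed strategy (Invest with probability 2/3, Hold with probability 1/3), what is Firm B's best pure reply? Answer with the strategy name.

Accommodate

If Firm B plays Fight, Firm A's expected payoff is (2/3)·8 + (1/3)·10 = 26/3.
If Firm B plays Accommodate, Firm A's expected payoff is (2/3)·7 + (1/3)·4 = 6.
Firm B minimizes Firm A's payoff; the smallest is 6, so the best response is Accommodate.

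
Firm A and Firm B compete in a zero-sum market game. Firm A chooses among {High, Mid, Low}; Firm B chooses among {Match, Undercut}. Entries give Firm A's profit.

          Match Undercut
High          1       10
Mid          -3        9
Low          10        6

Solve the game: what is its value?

94/13

Row minima: High → 1, Mid → -3, Low → 6; maximin = 6.
Column maxima: Match → 10, Undercut → 10; minimax = 10.
6 ≠ 10, so there is no saddle point; optimal play is mixed.
Mid is strictly dominated by High, so Firm A never plays it.
On the remaining 2×2 (High, Low vs Match, Undercut):
Let Firm A play High with probability p. Expected payoff against Match: 1p + 10(1−p) = −9p + 10; against Undercut: 10p + 6(1−p) = 4p + 6.
Setting these equal: −9p + 10 = 4p + 6 ⇒ −13p = -4 ⇒ p = 4/13, and the value is (-9)·(4/13) + 10 = 94/13.
For Firm B: with q = P(Match), equating High's and Low's payoffs gives −9q + 10 = 4q + 6 ⇒ q = 4/13.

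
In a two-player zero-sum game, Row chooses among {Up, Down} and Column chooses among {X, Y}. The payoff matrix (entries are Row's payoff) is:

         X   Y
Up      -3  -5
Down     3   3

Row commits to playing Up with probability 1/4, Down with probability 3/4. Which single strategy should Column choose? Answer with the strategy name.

If Column plays X, Row's expected payoff is (1/4)·(-3) + (3/4)·3 = 3/2.
If Column plays Y, Row's expected payoff is (1/4)·(-5) + (3/4)·3 = 1.
Column minimizes Row's payoff; the smallest is 1, so the best response is Y.

Y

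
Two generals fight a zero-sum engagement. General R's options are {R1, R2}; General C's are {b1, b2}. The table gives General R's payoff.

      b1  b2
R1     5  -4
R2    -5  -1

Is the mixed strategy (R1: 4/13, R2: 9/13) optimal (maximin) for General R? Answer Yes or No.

Against b1 this mix gives (4/13)·5 + (9/13)·(-5) = -25/13.
Against b2 this mix gives (4/13)·(-4) + (9/13)·(-1) = -25/13.
All of General C's active replies (b1, b2) yield -25/13, and no column does worse for General R. The mix makes General C indifferent and guarantees -25/13, so it is optimal.

Yes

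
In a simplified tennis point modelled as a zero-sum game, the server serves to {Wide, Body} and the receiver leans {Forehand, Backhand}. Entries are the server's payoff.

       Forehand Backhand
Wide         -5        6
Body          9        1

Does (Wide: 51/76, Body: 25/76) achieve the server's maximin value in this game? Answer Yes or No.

No

Against Forehand this mix gives (51/76)·(-5) + (25/76)·9 = -15/38.
Against Backhand this mix gives (51/76)·6 + (25/76)·1 = 331/76.
The receiver will play Forehand, holding the server to -15/38. Shifting weight toward the row that does better against Forehand would raise this floor (the equalizing mix achieves 59/19 against both Forehand and Backhand), so the proposed strategy is not optimal.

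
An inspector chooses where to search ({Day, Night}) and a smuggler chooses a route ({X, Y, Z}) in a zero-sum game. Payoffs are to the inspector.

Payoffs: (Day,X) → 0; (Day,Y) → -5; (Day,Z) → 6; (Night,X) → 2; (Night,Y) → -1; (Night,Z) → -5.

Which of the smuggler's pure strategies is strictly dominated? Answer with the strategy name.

Y holds the inspector's payoff strictly below X in every row: -5 < 0, -1 < 2.
So X is strictly dominated for the smuggler.

X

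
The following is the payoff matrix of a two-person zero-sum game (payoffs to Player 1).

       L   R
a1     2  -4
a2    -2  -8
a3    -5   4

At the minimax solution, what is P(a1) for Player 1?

3/5

Row minima: a1 → -4, a2 → -8, a3 → -5; maximin = -4.
Column maxima: L → 2, R → 4; minimax = 2.
-4 ≠ 2, so there is no saddle point; optimal play is mixed.
a2 is strictly dominated by a1, so Player 1 never plays it.
On the remaining 2×2 (a1, a3 vs L, R):
Let Player 1 play a1 with probability p. Expected payoff against L: 2p + (-5)(1−p) = 7p − 5; against R: (-4)p + 4(1−p) = −8p + 4.
Setting these equal: 7p − 5 = −8p + 4 ⇒ 15p = 9 ⇒ p = 3/5, and the value is (7)·(3/5) − 5 = -4/5.
For Player 2: with q = P(L), equating a1's and a3's payoffs gives 6q − 4 = −9q + 4 ⇒ q = 8/15.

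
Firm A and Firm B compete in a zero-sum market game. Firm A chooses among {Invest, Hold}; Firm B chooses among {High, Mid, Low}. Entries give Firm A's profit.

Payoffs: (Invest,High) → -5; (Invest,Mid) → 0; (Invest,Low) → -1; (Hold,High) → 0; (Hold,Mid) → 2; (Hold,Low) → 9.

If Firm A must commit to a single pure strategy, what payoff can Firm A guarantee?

Row minima: Invest → -5, Hold → 0.
The best of these is 0.

0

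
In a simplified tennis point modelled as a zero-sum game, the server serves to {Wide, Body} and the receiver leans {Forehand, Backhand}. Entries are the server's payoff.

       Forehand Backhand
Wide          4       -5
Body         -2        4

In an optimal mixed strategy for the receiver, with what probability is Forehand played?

3/5

Row minima: Wide → -5, Body → -2; maximin = -2.
Column maxima: Forehand → 4, Backhand → 4; minimax = 4.
-2 ≠ 4, so there is no saddle point; optimal play is mixed.
Let the server play Wide with probability p. Expected payoff against Forehand: 4p + (-2)(1−p) = 6p − 2; against Backhand: (-5)p + 4(1−p) = −9p + 4.
Setting these equal: 6p − 2 = −9p + 4 ⇒ 15p = 6 ⇒ p = 2/5, and the value is (6)·(2/5) − 2 = 2/5.
For the receiver: with q = P(Forehand), equating Wide's and Body's payoffs gives 9q − 5 = −6q + 4 ⇒ q = 3/5.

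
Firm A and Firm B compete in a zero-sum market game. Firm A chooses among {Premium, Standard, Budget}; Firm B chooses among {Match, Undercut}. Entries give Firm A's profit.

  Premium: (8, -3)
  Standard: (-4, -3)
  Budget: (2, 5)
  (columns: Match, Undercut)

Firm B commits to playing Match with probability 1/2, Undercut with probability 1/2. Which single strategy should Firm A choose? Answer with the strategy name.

Expected payoff of Premium: (1/2)·8 + (1/2)·(-3) = 5/2.
Expected payoff of Standard: (1/2)·(-4) + (1/2)·(-3) = -7/2.
Expected payoff of Budget: (1/2)·2 + (1/2)·5 = 7/2.
The largest is 7/2, so Firm A's best response is Budget.

Budget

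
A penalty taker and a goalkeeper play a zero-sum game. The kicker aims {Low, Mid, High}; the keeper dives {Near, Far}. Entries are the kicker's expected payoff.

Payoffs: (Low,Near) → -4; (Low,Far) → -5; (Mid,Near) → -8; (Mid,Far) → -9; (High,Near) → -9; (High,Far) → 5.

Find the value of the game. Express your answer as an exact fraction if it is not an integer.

Row minima: Low → -5, Mid → -9, High → -9; maximin = -5.
Column maxima: Near → -4, Far → 5; minimax = -4.
-5 ≠ -4, so there is no saddle point; optimal play is mixed.
Mid is strictly dominated by Low, so the kicker never plays it.
On the remaining 2×2 (Low, High vs Near, Far):
Let the kicker play Low with probability p. Expected payoff against Near: (-4)p + (-9)(1−p) = 5p − 9; against Far: (-5)p + 5(1−p) = −10p + 5.
Setting these equal: 5p − 9 = −10p + 5 ⇒ 15p = 14 ⇒ p = 14/15, and the value is (5)·(14/15) − 9 = -13/3.
For the keeper: with q = P(Near), equating Low's and High's payoffs gives q − 5 = −14q + 5 ⇒ q = 2/3.

-13/3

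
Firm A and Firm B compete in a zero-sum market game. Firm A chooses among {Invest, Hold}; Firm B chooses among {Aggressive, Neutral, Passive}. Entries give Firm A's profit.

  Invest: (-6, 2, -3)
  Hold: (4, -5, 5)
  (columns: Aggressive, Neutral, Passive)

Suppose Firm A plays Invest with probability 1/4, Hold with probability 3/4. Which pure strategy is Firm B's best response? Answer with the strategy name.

If Firm B plays Aggressive, Firm A's expected payoff is (1/4)·(-6) + (3/4)·4 = 3/2.
If Firm B plays Neutral, Firm A's expected payoff is (1/4)·2 + (3/4)·(-5) = -13/4.
If Firm B plays Passive, Firm A's expected payoff is (1/4)·(-3) + (3/4)·5 = 3.
Firm B minimizes Firm A's payoff; the smallest is -13/4, so the best response is Neutral.

Neutral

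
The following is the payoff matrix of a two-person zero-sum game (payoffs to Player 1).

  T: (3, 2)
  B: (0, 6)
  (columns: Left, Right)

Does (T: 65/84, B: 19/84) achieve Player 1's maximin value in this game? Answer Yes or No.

Against Left this mix gives (65/84)·3 + (19/84)·0 = 65/28.
Against Right this mix gives (65/84)·2 + (19/84)·6 = 61/21.
Player 2 will play Left, holding Player 1 to 65/28. Shifting weight toward the row that does better against Left would raise this floor (the equalizing mix achieves 18/7 against both Left and Right), so the proposed strategy is not optimal.

No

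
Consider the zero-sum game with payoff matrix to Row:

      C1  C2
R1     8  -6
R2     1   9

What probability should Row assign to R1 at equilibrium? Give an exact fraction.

Row minima: R1 → -6, R2 → 1; maximin = 1.
Column maxima: C1 → 8, C2 → 9; minimax = 8.
1 ≠ 8, so there is no saddle point; optimal play is mixed.
Let Row play R1 with probability p. Expected payoff against C1: 8p + 1(1−p) = 7p + 1; against C2: (-6)p + 9(1−p) = −15p + 9.
Setting these equal: 7p + 1 = −15p + 9 ⇒ 22p = 8 ⇒ p = 4/11, and the value is (7)·(4/11) + 1 = 39/11.
For Column: with q = P(C1), equating R1's and R2's payoffs gives 14q − 6 = −8q + 9 ⇒ q = 15/22.

4/11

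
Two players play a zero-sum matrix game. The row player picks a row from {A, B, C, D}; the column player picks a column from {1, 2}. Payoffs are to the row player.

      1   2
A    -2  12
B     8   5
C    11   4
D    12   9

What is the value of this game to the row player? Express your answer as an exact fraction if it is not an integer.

Row minima: A → -2, B → 5, C → 4, D → 9; maximin = 9.
Column maxima: 1 → 12, 2 → 12; minimax = 12.
9 ≠ 12, so there is no saddle point; optimal play is mixed.
B is strictly dominated by D, so the row player never plays it.
C is strictly dominated by D, so the row player never plays it.
On the remaining 2×2 (A, D vs 1, 2):
Let the row player play A with probability p. Expected payoff against 1: (-2)p + 12(1−p) = −14p + 12; against 2: 12p + 9(1−p) = 3p + 9.
Setting these equal: −14p + 12 = 3p + 9 ⇒ −17p = -3 ⇒ p = 3/17, and the value is (-14)·(3/17) + 12 = 162/17.
For the column player: with q = P(1), equating A's and D's payoffs gives −14q + 12 = 3q + 9 ⇒ q = 3/17.

162/17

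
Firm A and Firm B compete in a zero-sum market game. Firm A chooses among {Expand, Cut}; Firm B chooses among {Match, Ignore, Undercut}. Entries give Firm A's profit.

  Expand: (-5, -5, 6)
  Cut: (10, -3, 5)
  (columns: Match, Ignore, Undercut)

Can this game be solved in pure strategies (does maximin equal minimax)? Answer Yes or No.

Yes

Row minima: Expand → -5, Cut → -3; maximin = -3.
Column maxima: Match → 10, Ignore → -3, Undercut → 6; minimax = -3.
maximin = minimax = -3, so a saddle point exists.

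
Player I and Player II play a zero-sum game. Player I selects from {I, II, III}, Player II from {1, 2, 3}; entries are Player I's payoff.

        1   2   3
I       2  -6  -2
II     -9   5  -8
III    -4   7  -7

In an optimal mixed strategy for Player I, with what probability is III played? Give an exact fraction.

Row minima: I → -6, II → -9, III → -7; maximin = -6.
Column maxima: 1 → 2, 2 → 7, 3 → -2; minimax = -2.
-6 ≠ -2, so there is no saddle point; optimal play is mixed.
II is strictly dominated by III, so Player I never plays it.
With II eliminated, 1 is strictly dominated by 3 (it gives Player I strictly more in every remaining row), so Player II never plays it.
On the remaining 2×2 (I, III vs 2, 3):
Let Player I play I with probability p. Expected payoff against 2: (-6)p + 7(1−p) = −13p + 7; against 3: (-2)p + (-7)(1−p) = 5p − 7.
Setting these equal: −13p + 7 = 5p − 7 ⇒ −18p = -14 ⇒ p = 7/9, and the value is (-13)·(7/9) + 7 = -28/9.
For Player II: with q = P(2), equating I's and III's payoffs gives −4q − 2 = 14q − 7 ⇒ q = 5/18.

2/9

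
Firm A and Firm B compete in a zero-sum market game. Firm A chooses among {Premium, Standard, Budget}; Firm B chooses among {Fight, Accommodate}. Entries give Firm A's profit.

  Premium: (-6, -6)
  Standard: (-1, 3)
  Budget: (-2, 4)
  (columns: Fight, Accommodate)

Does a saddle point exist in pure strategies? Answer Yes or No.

Yes

Row minima: Premium → -6, Standard → -1, Budget → -2; maximin = -1.
Column maxima: Fight → -1, Accommodate → 4; minimax = -1.
maximin = minimax = -1, so a saddle point exists.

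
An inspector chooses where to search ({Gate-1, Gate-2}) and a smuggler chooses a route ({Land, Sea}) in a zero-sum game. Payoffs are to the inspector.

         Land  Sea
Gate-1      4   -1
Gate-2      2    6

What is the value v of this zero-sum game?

Row minima: Gate-1 → -1, Gate-2 → 2; maximin = 2.
Column maxima: Land → 4, Sea → 6; minimax = 4.
2 ≠ 4, so there is no saddle point; optimal play is mixed.
Let the inspector play Gate-1 with probability p. Expected payoff against Land: 4p + 2(1−p) = 2p + 2; against Sea: (-1)p + 6(1−p) = −7p + 6.
Setting these equal: 2p + 2 = −7p + 6 ⇒ 9p = 4 ⇒ p = 4/9, and the value is (2)·(4/9) + 2 = 26/9.
For the smuggler: with q = P(Land), equating Gate-1's and Gate-2's payoffs gives 5q − 1 = −4q + 6 ⇒ q = 7/9.

26/9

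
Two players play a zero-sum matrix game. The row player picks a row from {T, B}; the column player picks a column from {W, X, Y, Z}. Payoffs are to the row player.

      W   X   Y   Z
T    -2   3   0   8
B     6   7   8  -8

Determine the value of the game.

4/3

Row minima: T → -2, B → -8; maximin = -2.
Column maxima: W → 6, X → 7, Y → 8, Z → 8; minimax = 6.
-2 ≠ 6, so there is no saddle point; optimal play is mixed.
X is strictly dominated by W (it gives the row player strictly more in every row), so the column player never plays it.
Y is strictly dominated by W (it gives the row player strictly more in every row), so the column player never plays it.
On the remaining 2×2 (T, B vs W, Z):
Let the row player play T with probability p. Expected payoff against W: (-2)p + 6(1−p) = −8p + 6; against Z: 8p + (-8)(1−p) = 16p − 8.
Setting these equal: −8p + 6 = 16p − 8 ⇒ −24p = -14 ⇒ p = 7/12, and the value is (-8)·(7/12) + 6 = 4/3.
For the column player: with q = P(W), equating T's and B's payoffs gives −10q + 8 = 14q − 8 ⇒ q = 2/3.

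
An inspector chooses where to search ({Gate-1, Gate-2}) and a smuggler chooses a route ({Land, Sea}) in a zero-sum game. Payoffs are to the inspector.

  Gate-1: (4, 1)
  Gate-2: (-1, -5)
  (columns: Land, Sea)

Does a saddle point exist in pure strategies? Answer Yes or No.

Row minima: Gate-1 → 1, Gate-2 → -5; maximin = 1.
Column maxima: Land → 4, Sea → 1; minimax = 1.
maximin = minimax = 1, so a saddle point exists.

Yes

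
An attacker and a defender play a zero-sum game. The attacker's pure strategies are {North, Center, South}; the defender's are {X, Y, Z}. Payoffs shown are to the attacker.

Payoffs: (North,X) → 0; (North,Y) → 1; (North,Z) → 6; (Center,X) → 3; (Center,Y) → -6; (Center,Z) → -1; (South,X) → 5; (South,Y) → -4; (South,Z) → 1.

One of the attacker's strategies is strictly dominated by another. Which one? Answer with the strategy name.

South gives a strictly higher payoff than Center against every column: 5 > 3, -4 > -6, 1 > -1.
So Center is strictly dominated and the attacker never plays it.

Center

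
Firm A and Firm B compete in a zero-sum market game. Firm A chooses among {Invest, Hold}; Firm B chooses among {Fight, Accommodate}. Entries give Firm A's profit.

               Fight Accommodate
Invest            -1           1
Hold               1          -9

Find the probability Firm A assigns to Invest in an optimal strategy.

5/6

Row minima: Invest → -1, Hold → -9; maximin = -1.
Column maxima: Fight → 1, Accommodate → 1; minimax = 1.
-1 ≠ 1, so there is no saddle point; optimal play is mixed.
Let Firm A play Invest with probability p. Expected payoff against Fight: (-1)p + 1(1−p) = −2p + 1; against Accommodate: 1p + (-9)(1−p) = 10p − 9.
Setting these equal: −2p + 1 = 10p − 9 ⇒ −12p = -10 ⇒ p = 5/6, and the value is (-2)·(5/6) + 1 = -2/3.
For Firm B: with q = P(Fight), equating Invest's and Hold's payoffs gives −2q + 1 = 10q − 9 ⇒ q = 5/6.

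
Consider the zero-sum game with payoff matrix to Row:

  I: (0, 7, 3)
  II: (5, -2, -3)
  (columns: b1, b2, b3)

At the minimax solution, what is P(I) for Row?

Row minima: I → 0, II → -3; maximin = 0.
Column maxima: b1 → 5, b2 → 7, b3 → 3; minimax = 3.
0 ≠ 3, so there is no saddle point; optimal play is mixed.
b2 is strictly dominated by b3 (it gives Row strictly more in every row), so Column never plays it.
On the remaining 2×2 (I, II vs b1, b3):
Let Row play I with probability p. Expected payoff against b1: 0p + 5(1−p) = −5p + 5; against b3: 3p + (-3)(1−p) = 6p − 3.
Setting these equal: −5p + 5 = 6p − 3 ⇒ −11p = -8 ⇒ p = 8/11, and the value is (-5)·(8/11) + 5 = 15/11.
For Column: with q = P(b1), equating I's and II's payoffs gives −3q + 3 = 8q − 3 ⇒ q = 6/11.

8/11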